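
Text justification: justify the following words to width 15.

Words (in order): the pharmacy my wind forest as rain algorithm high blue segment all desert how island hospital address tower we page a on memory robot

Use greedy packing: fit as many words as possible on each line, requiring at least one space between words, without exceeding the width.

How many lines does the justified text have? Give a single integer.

Answer: 10

Derivation:
Line 1: ['the', 'pharmacy', 'my'] (min_width=15, slack=0)
Line 2: ['wind', 'forest', 'as'] (min_width=14, slack=1)
Line 3: ['rain', 'algorithm'] (min_width=14, slack=1)
Line 4: ['high', 'blue'] (min_width=9, slack=6)
Line 5: ['segment', 'all'] (min_width=11, slack=4)
Line 6: ['desert', 'how'] (min_width=10, slack=5)
Line 7: ['island', 'hospital'] (min_width=15, slack=0)
Line 8: ['address', 'tower'] (min_width=13, slack=2)
Line 9: ['we', 'page', 'a', 'on'] (min_width=12, slack=3)
Line 10: ['memory', 'robot'] (min_width=12, slack=3)
Total lines: 10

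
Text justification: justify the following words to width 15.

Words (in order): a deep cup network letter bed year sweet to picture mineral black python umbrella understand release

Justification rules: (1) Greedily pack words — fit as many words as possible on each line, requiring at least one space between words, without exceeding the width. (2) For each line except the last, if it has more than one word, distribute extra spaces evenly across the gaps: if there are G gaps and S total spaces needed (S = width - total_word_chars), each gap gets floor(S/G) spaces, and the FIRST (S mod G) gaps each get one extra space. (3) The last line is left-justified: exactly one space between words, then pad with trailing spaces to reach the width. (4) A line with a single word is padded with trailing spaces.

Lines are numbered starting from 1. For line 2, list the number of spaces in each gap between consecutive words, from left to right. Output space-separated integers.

Answer: 2

Derivation:
Line 1: ['a', 'deep', 'cup'] (min_width=10, slack=5)
Line 2: ['network', 'letter'] (min_width=14, slack=1)
Line 3: ['bed', 'year', 'sweet'] (min_width=14, slack=1)
Line 4: ['to', 'picture'] (min_width=10, slack=5)
Line 5: ['mineral', 'black'] (min_width=13, slack=2)
Line 6: ['python', 'umbrella'] (min_width=15, slack=0)
Line 7: ['understand'] (min_width=10, slack=5)
Line 8: ['release'] (min_width=7, slack=8)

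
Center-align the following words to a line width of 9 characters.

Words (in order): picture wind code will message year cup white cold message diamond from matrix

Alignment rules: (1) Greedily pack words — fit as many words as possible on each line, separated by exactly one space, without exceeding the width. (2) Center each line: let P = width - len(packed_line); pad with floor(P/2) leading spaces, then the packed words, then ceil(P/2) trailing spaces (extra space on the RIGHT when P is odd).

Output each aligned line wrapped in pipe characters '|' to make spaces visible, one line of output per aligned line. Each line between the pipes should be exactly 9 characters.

Answer: | picture |
|wind code|
|  will   |
| message |
|year cup |
|  white  |
|  cold   |
| message |
| diamond |
|  from   |
| matrix  |

Derivation:
Line 1: ['picture'] (min_width=7, slack=2)
Line 2: ['wind', 'code'] (min_width=9, slack=0)
Line 3: ['will'] (min_width=4, slack=5)
Line 4: ['message'] (min_width=7, slack=2)
Line 5: ['year', 'cup'] (min_width=8, slack=1)
Line 6: ['white'] (min_width=5, slack=4)
Line 7: ['cold'] (min_width=4, slack=5)
Line 8: ['message'] (min_width=7, slack=2)
Line 9: ['diamond'] (min_width=7, slack=2)
Line 10: ['from'] (min_width=4, slack=5)
Line 11: ['matrix'] (min_width=6, slack=3)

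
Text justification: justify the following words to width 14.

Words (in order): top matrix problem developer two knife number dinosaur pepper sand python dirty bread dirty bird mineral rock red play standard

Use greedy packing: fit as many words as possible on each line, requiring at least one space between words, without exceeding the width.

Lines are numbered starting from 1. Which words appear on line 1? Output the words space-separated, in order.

Line 1: ['top', 'matrix'] (min_width=10, slack=4)
Line 2: ['problem'] (min_width=7, slack=7)
Line 3: ['developer', 'two'] (min_width=13, slack=1)
Line 4: ['knife', 'number'] (min_width=12, slack=2)
Line 5: ['dinosaur'] (min_width=8, slack=6)
Line 6: ['pepper', 'sand'] (min_width=11, slack=3)
Line 7: ['python', 'dirty'] (min_width=12, slack=2)
Line 8: ['bread', 'dirty'] (min_width=11, slack=3)
Line 9: ['bird', 'mineral'] (min_width=12, slack=2)
Line 10: ['rock', 'red', 'play'] (min_width=13, slack=1)
Line 11: ['standard'] (min_width=8, slack=6)

Answer: top matrix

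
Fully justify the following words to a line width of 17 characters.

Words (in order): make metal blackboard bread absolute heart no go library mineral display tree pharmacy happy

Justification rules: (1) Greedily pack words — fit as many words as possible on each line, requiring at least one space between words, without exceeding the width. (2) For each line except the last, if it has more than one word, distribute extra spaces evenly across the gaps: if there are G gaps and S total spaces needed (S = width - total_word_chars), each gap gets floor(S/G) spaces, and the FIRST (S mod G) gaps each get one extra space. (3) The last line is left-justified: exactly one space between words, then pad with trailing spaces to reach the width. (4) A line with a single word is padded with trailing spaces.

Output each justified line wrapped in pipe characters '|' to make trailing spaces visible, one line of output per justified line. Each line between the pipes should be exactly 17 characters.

Line 1: ['make', 'metal'] (min_width=10, slack=7)
Line 2: ['blackboard', 'bread'] (min_width=16, slack=1)
Line 3: ['absolute', 'heart', 'no'] (min_width=17, slack=0)
Line 4: ['go', 'library'] (min_width=10, slack=7)
Line 5: ['mineral', 'display'] (min_width=15, slack=2)
Line 6: ['tree', 'pharmacy'] (min_width=13, slack=4)
Line 7: ['happy'] (min_width=5, slack=12)

Answer: |make        metal|
|blackboard  bread|
|absolute heart no|
|go        library|
|mineral   display|
|tree     pharmacy|
|happy            |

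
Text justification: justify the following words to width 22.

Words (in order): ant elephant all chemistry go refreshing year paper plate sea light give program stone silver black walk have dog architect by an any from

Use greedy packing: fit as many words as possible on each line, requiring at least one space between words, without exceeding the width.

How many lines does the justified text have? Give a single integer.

Answer: 8

Derivation:
Line 1: ['ant', 'elephant', 'all'] (min_width=16, slack=6)
Line 2: ['chemistry', 'go'] (min_width=12, slack=10)
Line 3: ['refreshing', 'year', 'paper'] (min_width=21, slack=1)
Line 4: ['plate', 'sea', 'light', 'give'] (min_width=20, slack=2)
Line 5: ['program', 'stone', 'silver'] (min_width=20, slack=2)
Line 6: ['black', 'walk', 'have', 'dog'] (min_width=19, slack=3)
Line 7: ['architect', 'by', 'an', 'any'] (min_width=19, slack=3)
Line 8: ['from'] (min_width=4, slack=18)
Total lines: 8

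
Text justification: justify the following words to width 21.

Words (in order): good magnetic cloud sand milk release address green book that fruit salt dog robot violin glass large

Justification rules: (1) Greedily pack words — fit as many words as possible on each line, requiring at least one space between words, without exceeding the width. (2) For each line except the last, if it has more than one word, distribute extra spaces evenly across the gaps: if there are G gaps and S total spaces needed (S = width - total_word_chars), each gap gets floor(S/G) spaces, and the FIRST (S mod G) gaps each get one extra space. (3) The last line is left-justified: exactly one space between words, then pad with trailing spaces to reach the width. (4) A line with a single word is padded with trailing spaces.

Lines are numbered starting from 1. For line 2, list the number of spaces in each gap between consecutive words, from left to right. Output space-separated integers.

Answer: 3 3

Derivation:
Line 1: ['good', 'magnetic', 'cloud'] (min_width=19, slack=2)
Line 2: ['sand', 'milk', 'release'] (min_width=17, slack=4)
Line 3: ['address', 'green', 'book'] (min_width=18, slack=3)
Line 4: ['that', 'fruit', 'salt', 'dog'] (min_width=19, slack=2)
Line 5: ['robot', 'violin', 'glass'] (min_width=18, slack=3)
Line 6: ['large'] (min_width=5, slack=16)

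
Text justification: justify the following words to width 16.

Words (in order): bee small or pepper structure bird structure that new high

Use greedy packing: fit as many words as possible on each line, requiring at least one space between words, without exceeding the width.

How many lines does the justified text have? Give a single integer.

Line 1: ['bee', 'small', 'or'] (min_width=12, slack=4)
Line 2: ['pepper', 'structure'] (min_width=16, slack=0)
Line 3: ['bird', 'structure'] (min_width=14, slack=2)
Line 4: ['that', 'new', 'high'] (min_width=13, slack=3)
Total lines: 4

Answer: 4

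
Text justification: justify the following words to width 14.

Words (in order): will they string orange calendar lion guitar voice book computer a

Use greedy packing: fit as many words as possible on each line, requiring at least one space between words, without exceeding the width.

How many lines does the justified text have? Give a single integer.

Line 1: ['will', 'they'] (min_width=9, slack=5)
Line 2: ['string', 'orange'] (min_width=13, slack=1)
Line 3: ['calendar', 'lion'] (min_width=13, slack=1)
Line 4: ['guitar', 'voice'] (min_width=12, slack=2)
Line 5: ['book', 'computer'] (min_width=13, slack=1)
Line 6: ['a'] (min_width=1, slack=13)
Total lines: 6

Answer: 6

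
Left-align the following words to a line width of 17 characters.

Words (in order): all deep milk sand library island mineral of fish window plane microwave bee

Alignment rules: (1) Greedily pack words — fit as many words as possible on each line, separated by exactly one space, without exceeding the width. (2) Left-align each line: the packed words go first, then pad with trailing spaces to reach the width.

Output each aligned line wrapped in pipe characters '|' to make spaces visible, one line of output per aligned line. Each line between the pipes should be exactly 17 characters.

Answer: |all deep milk    |
|sand library     |
|island mineral of|
|fish window plane|
|microwave bee    |

Derivation:
Line 1: ['all', 'deep', 'milk'] (min_width=13, slack=4)
Line 2: ['sand', 'library'] (min_width=12, slack=5)
Line 3: ['island', 'mineral', 'of'] (min_width=17, slack=0)
Line 4: ['fish', 'window', 'plane'] (min_width=17, slack=0)
Line 5: ['microwave', 'bee'] (min_width=13, slack=4)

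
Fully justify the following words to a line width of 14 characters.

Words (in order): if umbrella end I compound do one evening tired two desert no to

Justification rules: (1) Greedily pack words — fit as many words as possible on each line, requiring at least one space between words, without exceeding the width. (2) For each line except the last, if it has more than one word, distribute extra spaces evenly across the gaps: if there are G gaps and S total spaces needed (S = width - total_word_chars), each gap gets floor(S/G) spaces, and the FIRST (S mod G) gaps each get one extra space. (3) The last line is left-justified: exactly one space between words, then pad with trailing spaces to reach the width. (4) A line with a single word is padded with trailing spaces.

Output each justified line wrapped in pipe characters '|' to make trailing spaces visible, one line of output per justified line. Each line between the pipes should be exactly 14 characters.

Answer: |if    umbrella|
|end I compound|
|do one evening|
|tired      two|
|desert no to  |

Derivation:
Line 1: ['if', 'umbrella'] (min_width=11, slack=3)
Line 2: ['end', 'I', 'compound'] (min_width=14, slack=0)
Line 3: ['do', 'one', 'evening'] (min_width=14, slack=0)
Line 4: ['tired', 'two'] (min_width=9, slack=5)
Line 5: ['desert', 'no', 'to'] (min_width=12, slack=2)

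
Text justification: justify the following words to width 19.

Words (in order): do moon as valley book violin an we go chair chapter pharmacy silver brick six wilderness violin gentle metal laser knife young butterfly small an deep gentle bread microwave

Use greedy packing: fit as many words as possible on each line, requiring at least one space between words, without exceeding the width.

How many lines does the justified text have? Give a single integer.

Line 1: ['do', 'moon', 'as', 'valley'] (min_width=17, slack=2)
Line 2: ['book', 'violin', 'an', 'we'] (min_width=17, slack=2)
Line 3: ['go', 'chair', 'chapter'] (min_width=16, slack=3)
Line 4: ['pharmacy', 'silver'] (min_width=15, slack=4)
Line 5: ['brick', 'six'] (min_width=9, slack=10)
Line 6: ['wilderness', 'violin'] (min_width=17, slack=2)
Line 7: ['gentle', 'metal', 'laser'] (min_width=18, slack=1)
Line 8: ['knife', 'young'] (min_width=11, slack=8)
Line 9: ['butterfly', 'small', 'an'] (min_width=18, slack=1)
Line 10: ['deep', 'gentle', 'bread'] (min_width=17, slack=2)
Line 11: ['microwave'] (min_width=9, slack=10)
Total lines: 11

Answer: 11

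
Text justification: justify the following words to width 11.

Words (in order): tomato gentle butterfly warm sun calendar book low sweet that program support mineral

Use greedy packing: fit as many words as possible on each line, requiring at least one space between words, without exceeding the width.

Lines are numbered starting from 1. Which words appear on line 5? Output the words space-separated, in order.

Answer: calendar

Derivation:
Line 1: ['tomato'] (min_width=6, slack=5)
Line 2: ['gentle'] (min_width=6, slack=5)
Line 3: ['butterfly'] (min_width=9, slack=2)
Line 4: ['warm', 'sun'] (min_width=8, slack=3)
Line 5: ['calendar'] (min_width=8, slack=3)
Line 6: ['book', 'low'] (min_width=8, slack=3)
Line 7: ['sweet', 'that'] (min_width=10, slack=1)
Line 8: ['program'] (min_width=7, slack=4)
Line 9: ['support'] (min_width=7, slack=4)
Line 10: ['mineral'] (min_width=7, slack=4)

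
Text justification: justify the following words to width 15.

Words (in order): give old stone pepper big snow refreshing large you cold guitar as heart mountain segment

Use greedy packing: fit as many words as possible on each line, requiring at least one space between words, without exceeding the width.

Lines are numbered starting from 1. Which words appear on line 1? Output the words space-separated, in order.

Line 1: ['give', 'old', 'stone'] (min_width=14, slack=1)
Line 2: ['pepper', 'big', 'snow'] (min_width=15, slack=0)
Line 3: ['refreshing'] (min_width=10, slack=5)
Line 4: ['large', 'you', 'cold'] (min_width=14, slack=1)
Line 5: ['guitar', 'as', 'heart'] (min_width=15, slack=0)
Line 6: ['mountain'] (min_width=8, slack=7)
Line 7: ['segment'] (min_width=7, slack=8)

Answer: give old stone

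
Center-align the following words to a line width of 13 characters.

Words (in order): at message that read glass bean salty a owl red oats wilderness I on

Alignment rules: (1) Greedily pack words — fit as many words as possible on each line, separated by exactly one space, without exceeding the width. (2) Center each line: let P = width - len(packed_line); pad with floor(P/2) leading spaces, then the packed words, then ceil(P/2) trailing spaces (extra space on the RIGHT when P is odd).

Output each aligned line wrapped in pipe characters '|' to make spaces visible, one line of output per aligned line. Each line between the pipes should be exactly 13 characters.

Answer: | at message  |
|  that read  |
| glass bean  |
| salty a owl |
|  red oats   |
|wilderness I |
|     on      |

Derivation:
Line 1: ['at', 'message'] (min_width=10, slack=3)
Line 2: ['that', 'read'] (min_width=9, slack=4)
Line 3: ['glass', 'bean'] (min_width=10, slack=3)
Line 4: ['salty', 'a', 'owl'] (min_width=11, slack=2)
Line 5: ['red', 'oats'] (min_width=8, slack=5)
Line 6: ['wilderness', 'I'] (min_width=12, slack=1)
Line 7: ['on'] (min_width=2, slack=11)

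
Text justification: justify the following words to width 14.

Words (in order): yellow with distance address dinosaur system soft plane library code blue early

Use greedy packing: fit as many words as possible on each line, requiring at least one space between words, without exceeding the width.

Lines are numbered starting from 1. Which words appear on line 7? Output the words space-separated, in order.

Line 1: ['yellow', 'with'] (min_width=11, slack=3)
Line 2: ['distance'] (min_width=8, slack=6)
Line 3: ['address'] (min_width=7, slack=7)
Line 4: ['dinosaur'] (min_width=8, slack=6)
Line 5: ['system', 'soft'] (min_width=11, slack=3)
Line 6: ['plane', 'library'] (min_width=13, slack=1)
Line 7: ['code', 'blue'] (min_width=9, slack=5)
Line 8: ['early'] (min_width=5, slack=9)

Answer: code blue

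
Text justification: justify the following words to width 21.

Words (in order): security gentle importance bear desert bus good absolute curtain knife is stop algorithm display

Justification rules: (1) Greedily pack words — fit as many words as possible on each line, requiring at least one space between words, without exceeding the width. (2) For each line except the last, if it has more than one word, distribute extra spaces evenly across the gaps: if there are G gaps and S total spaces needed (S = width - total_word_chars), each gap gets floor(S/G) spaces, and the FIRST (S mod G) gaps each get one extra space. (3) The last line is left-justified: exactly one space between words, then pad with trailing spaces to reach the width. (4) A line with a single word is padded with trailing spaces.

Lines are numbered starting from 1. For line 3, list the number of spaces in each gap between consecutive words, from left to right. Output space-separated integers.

Answer: 4 4

Derivation:
Line 1: ['security', 'gentle'] (min_width=15, slack=6)
Line 2: ['importance', 'bear'] (min_width=15, slack=6)
Line 3: ['desert', 'bus', 'good'] (min_width=15, slack=6)
Line 4: ['absolute', 'curtain'] (min_width=16, slack=5)
Line 5: ['knife', 'is', 'stop'] (min_width=13, slack=8)
Line 6: ['algorithm', 'display'] (min_width=17, slack=4)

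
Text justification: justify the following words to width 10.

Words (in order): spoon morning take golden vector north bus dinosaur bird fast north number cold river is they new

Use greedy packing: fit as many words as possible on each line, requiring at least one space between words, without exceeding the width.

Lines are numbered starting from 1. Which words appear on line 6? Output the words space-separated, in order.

Line 1: ['spoon'] (min_width=5, slack=5)
Line 2: ['morning'] (min_width=7, slack=3)
Line 3: ['take'] (min_width=4, slack=6)
Line 4: ['golden'] (min_width=6, slack=4)
Line 5: ['vector'] (min_width=6, slack=4)
Line 6: ['north', 'bus'] (min_width=9, slack=1)
Line 7: ['dinosaur'] (min_width=8, slack=2)
Line 8: ['bird', 'fast'] (min_width=9, slack=1)
Line 9: ['north'] (min_width=5, slack=5)
Line 10: ['number'] (min_width=6, slack=4)
Line 11: ['cold', 'river'] (min_width=10, slack=0)
Line 12: ['is', 'they'] (min_width=7, slack=3)
Line 13: ['new'] (min_width=3, slack=7)

Answer: north bus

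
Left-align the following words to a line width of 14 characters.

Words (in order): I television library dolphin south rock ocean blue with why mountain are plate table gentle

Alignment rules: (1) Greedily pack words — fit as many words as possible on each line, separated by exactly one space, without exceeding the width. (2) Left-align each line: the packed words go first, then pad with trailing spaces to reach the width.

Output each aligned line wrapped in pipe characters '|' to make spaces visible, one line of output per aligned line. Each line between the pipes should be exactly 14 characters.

Answer: |I television  |
|library       |
|dolphin south |
|rock ocean    |
|blue with why |
|mountain are  |
|plate table   |
|gentle        |

Derivation:
Line 1: ['I', 'television'] (min_width=12, slack=2)
Line 2: ['library'] (min_width=7, slack=7)
Line 3: ['dolphin', 'south'] (min_width=13, slack=1)
Line 4: ['rock', 'ocean'] (min_width=10, slack=4)
Line 5: ['blue', 'with', 'why'] (min_width=13, slack=1)
Line 6: ['mountain', 'are'] (min_width=12, slack=2)
Line 7: ['plate', 'table'] (min_width=11, slack=3)
Line 8: ['gentle'] (min_width=6, slack=8)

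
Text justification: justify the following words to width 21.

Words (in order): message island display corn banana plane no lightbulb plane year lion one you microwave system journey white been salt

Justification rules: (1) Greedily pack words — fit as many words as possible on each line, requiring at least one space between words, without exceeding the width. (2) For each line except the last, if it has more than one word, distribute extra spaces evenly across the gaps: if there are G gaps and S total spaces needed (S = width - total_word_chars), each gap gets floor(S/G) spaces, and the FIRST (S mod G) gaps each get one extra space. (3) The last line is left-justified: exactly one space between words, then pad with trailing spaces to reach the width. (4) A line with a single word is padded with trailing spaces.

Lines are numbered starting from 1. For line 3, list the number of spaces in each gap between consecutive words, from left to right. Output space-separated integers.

Line 1: ['message', 'island'] (min_width=14, slack=7)
Line 2: ['display', 'corn', 'banana'] (min_width=19, slack=2)
Line 3: ['plane', 'no', 'lightbulb'] (min_width=18, slack=3)
Line 4: ['plane', 'year', 'lion', 'one'] (min_width=19, slack=2)
Line 5: ['you', 'microwave', 'system'] (min_width=20, slack=1)
Line 6: ['journey', 'white', 'been'] (min_width=18, slack=3)
Line 7: ['salt'] (min_width=4, slack=17)

Answer: 3 2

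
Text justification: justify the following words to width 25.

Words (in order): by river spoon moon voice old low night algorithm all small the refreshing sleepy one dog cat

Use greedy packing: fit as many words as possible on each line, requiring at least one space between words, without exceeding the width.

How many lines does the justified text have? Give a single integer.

Line 1: ['by', 'river', 'spoon', 'moon', 'voice'] (min_width=25, slack=0)
Line 2: ['old', 'low', 'night', 'algorithm'] (min_width=23, slack=2)
Line 3: ['all', 'small', 'the', 'refreshing'] (min_width=24, slack=1)
Line 4: ['sleepy', 'one', 'dog', 'cat'] (min_width=18, slack=7)
Total lines: 4

Answer: 4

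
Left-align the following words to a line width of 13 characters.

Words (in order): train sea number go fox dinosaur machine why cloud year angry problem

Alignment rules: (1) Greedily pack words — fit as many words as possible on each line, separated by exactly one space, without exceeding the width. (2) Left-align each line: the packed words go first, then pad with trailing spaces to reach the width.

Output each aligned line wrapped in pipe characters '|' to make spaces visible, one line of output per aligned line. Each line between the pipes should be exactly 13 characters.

Answer: |train sea    |
|number go fox|
|dinosaur     |
|machine why  |
|cloud year   |
|angry problem|

Derivation:
Line 1: ['train', 'sea'] (min_width=9, slack=4)
Line 2: ['number', 'go', 'fox'] (min_width=13, slack=0)
Line 3: ['dinosaur'] (min_width=8, slack=5)
Line 4: ['machine', 'why'] (min_width=11, slack=2)
Line 5: ['cloud', 'year'] (min_width=10, slack=3)
Line 6: ['angry', 'problem'] (min_width=13, slack=0)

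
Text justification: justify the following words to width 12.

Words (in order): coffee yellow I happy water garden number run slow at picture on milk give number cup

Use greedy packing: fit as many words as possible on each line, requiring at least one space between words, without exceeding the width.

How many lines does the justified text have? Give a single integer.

Line 1: ['coffee'] (min_width=6, slack=6)
Line 2: ['yellow', 'I'] (min_width=8, slack=4)
Line 3: ['happy', 'water'] (min_width=11, slack=1)
Line 4: ['garden'] (min_width=6, slack=6)
Line 5: ['number', 'run'] (min_width=10, slack=2)
Line 6: ['slow', 'at'] (min_width=7, slack=5)
Line 7: ['picture', 'on'] (min_width=10, slack=2)
Line 8: ['milk', 'give'] (min_width=9, slack=3)
Line 9: ['number', 'cup'] (min_width=10, slack=2)
Total lines: 9

Answer: 9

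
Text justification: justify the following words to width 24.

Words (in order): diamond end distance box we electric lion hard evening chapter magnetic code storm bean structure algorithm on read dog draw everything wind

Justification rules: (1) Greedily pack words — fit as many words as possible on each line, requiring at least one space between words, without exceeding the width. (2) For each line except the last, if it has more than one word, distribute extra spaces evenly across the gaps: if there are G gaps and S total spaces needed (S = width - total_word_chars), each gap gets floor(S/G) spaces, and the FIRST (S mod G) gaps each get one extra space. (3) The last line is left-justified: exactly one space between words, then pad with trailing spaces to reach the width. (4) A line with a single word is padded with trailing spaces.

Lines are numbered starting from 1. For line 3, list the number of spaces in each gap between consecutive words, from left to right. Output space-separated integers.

Answer: 1 1

Derivation:
Line 1: ['diamond', 'end', 'distance', 'box'] (min_width=24, slack=0)
Line 2: ['we', 'electric', 'lion', 'hard'] (min_width=21, slack=3)
Line 3: ['evening', 'chapter', 'magnetic'] (min_width=24, slack=0)
Line 4: ['code', 'storm', 'bean'] (min_width=15, slack=9)
Line 5: ['structure', 'algorithm', 'on'] (min_width=22, slack=2)
Line 6: ['read', 'dog', 'draw', 'everything'] (min_width=24, slack=0)
Line 7: ['wind'] (min_width=4, slack=20)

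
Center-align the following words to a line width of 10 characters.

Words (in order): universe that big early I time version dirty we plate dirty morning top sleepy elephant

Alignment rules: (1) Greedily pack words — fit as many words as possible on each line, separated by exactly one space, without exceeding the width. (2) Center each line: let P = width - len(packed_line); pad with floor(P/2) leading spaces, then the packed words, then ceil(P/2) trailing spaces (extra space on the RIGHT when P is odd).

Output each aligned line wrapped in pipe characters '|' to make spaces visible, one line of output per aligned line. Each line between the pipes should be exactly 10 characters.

Line 1: ['universe'] (min_width=8, slack=2)
Line 2: ['that', 'big'] (min_width=8, slack=2)
Line 3: ['early', 'I'] (min_width=7, slack=3)
Line 4: ['time'] (min_width=4, slack=6)
Line 5: ['version'] (min_width=7, slack=3)
Line 6: ['dirty', 'we'] (min_width=8, slack=2)
Line 7: ['plate'] (min_width=5, slack=5)
Line 8: ['dirty'] (min_width=5, slack=5)
Line 9: ['morning'] (min_width=7, slack=3)
Line 10: ['top', 'sleepy'] (min_width=10, slack=0)
Line 11: ['elephant'] (min_width=8, slack=2)

Answer: | universe |
| that big |
| early I  |
|   time   |
| version  |
| dirty we |
|  plate   |
|  dirty   |
| morning  |
|top sleepy|
| elephant |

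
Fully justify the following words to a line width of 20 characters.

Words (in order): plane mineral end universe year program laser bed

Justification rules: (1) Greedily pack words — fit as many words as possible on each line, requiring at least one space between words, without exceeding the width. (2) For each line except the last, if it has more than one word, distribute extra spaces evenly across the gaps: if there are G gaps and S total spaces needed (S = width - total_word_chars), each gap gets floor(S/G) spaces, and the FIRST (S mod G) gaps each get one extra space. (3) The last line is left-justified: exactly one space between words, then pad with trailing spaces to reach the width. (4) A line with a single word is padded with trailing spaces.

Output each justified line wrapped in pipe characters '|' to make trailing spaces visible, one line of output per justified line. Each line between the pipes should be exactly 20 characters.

Answer: |plane   mineral  end|
|universe        year|
|program laser bed   |

Derivation:
Line 1: ['plane', 'mineral', 'end'] (min_width=17, slack=3)
Line 2: ['universe', 'year'] (min_width=13, slack=7)
Line 3: ['program', 'laser', 'bed'] (min_width=17, slack=3)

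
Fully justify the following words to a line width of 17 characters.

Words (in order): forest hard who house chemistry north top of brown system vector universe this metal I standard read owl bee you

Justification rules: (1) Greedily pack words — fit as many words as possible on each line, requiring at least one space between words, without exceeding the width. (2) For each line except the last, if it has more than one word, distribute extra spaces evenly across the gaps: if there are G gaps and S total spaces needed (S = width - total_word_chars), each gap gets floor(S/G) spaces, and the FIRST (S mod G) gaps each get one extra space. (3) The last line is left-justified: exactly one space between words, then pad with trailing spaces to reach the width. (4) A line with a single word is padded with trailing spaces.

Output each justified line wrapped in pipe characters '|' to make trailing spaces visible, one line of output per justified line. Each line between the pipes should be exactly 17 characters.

Answer: |forest  hard  who|
|house   chemistry|
|north    top   of|
|brown      system|
|vector   universe|
|this    metal   I|
|standard read owl|
|bee you          |

Derivation:
Line 1: ['forest', 'hard', 'who'] (min_width=15, slack=2)
Line 2: ['house', 'chemistry'] (min_width=15, slack=2)
Line 3: ['north', 'top', 'of'] (min_width=12, slack=5)
Line 4: ['brown', 'system'] (min_width=12, slack=5)
Line 5: ['vector', 'universe'] (min_width=15, slack=2)
Line 6: ['this', 'metal', 'I'] (min_width=12, slack=5)
Line 7: ['standard', 'read', 'owl'] (min_width=17, slack=0)
Line 8: ['bee', 'you'] (min_width=7, slack=10)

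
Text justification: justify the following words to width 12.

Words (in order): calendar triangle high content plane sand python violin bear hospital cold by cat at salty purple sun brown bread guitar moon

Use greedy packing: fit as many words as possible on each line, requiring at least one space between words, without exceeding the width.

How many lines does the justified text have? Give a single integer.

Line 1: ['calendar'] (min_width=8, slack=4)
Line 2: ['triangle'] (min_width=8, slack=4)
Line 3: ['high', 'content'] (min_width=12, slack=0)
Line 4: ['plane', 'sand'] (min_width=10, slack=2)
Line 5: ['python'] (min_width=6, slack=6)
Line 6: ['violin', 'bear'] (min_width=11, slack=1)
Line 7: ['hospital'] (min_width=8, slack=4)
Line 8: ['cold', 'by', 'cat'] (min_width=11, slack=1)
Line 9: ['at', 'salty'] (min_width=8, slack=4)
Line 10: ['purple', 'sun'] (min_width=10, slack=2)
Line 11: ['brown', 'bread'] (min_width=11, slack=1)
Line 12: ['guitar', 'moon'] (min_width=11, slack=1)
Total lines: 12

Answer: 12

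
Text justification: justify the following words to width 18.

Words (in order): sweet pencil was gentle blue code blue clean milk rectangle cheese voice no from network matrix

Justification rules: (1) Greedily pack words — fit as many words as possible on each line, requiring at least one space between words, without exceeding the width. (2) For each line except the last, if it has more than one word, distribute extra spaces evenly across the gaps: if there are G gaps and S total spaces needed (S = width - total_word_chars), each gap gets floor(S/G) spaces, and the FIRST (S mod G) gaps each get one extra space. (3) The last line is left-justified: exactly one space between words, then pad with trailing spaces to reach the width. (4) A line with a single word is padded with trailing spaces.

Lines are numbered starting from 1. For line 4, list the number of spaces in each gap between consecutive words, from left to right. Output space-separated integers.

Line 1: ['sweet', 'pencil', 'was'] (min_width=16, slack=2)
Line 2: ['gentle', 'blue', 'code'] (min_width=16, slack=2)
Line 3: ['blue', 'clean', 'milk'] (min_width=15, slack=3)
Line 4: ['rectangle', 'cheese'] (min_width=16, slack=2)
Line 5: ['voice', 'no', 'from'] (min_width=13, slack=5)
Line 6: ['network', 'matrix'] (min_width=14, slack=4)

Answer: 3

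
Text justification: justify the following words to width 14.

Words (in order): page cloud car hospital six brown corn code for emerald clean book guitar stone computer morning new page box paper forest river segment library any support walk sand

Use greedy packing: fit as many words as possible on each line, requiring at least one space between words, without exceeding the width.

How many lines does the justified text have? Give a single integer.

Answer: 14

Derivation:
Line 1: ['page', 'cloud', 'car'] (min_width=14, slack=0)
Line 2: ['hospital', 'six'] (min_width=12, slack=2)
Line 3: ['brown', 'corn'] (min_width=10, slack=4)
Line 4: ['code', 'for'] (min_width=8, slack=6)
Line 5: ['emerald', 'clean'] (min_width=13, slack=1)
Line 6: ['book', 'guitar'] (min_width=11, slack=3)
Line 7: ['stone', 'computer'] (min_width=14, slack=0)
Line 8: ['morning', 'new'] (min_width=11, slack=3)
Line 9: ['page', 'box', 'paper'] (min_width=14, slack=0)
Line 10: ['forest', 'river'] (min_width=12, slack=2)
Line 11: ['segment'] (min_width=7, slack=7)
Line 12: ['library', 'any'] (min_width=11, slack=3)
Line 13: ['support', 'walk'] (min_width=12, slack=2)
Line 14: ['sand'] (min_width=4, slack=10)
Total lines: 14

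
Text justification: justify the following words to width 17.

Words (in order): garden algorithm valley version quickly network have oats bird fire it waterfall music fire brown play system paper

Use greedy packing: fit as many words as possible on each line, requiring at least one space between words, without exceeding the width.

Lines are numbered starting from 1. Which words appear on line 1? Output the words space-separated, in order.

Line 1: ['garden', 'algorithm'] (min_width=16, slack=1)
Line 2: ['valley', 'version'] (min_width=14, slack=3)
Line 3: ['quickly', 'network'] (min_width=15, slack=2)
Line 4: ['have', 'oats', 'bird'] (min_width=14, slack=3)
Line 5: ['fire', 'it', 'waterfall'] (min_width=17, slack=0)
Line 6: ['music', 'fire', 'brown'] (min_width=16, slack=1)
Line 7: ['play', 'system', 'paper'] (min_width=17, slack=0)

Answer: garden algorithm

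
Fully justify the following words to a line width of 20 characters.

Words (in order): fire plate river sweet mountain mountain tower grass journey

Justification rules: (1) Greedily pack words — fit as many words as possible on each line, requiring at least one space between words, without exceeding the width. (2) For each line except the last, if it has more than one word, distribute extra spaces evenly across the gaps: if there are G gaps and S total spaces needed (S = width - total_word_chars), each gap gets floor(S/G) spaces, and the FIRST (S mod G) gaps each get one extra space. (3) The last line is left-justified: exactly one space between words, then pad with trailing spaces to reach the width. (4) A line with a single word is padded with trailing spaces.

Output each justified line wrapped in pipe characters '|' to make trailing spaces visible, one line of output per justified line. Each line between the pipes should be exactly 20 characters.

Answer: |fire   plate   river|
|sweet       mountain|
|mountain tower grass|
|journey             |

Derivation:
Line 1: ['fire', 'plate', 'river'] (min_width=16, slack=4)
Line 2: ['sweet', 'mountain'] (min_width=14, slack=6)
Line 3: ['mountain', 'tower', 'grass'] (min_width=20, slack=0)
Line 4: ['journey'] (min_width=7, slack=13)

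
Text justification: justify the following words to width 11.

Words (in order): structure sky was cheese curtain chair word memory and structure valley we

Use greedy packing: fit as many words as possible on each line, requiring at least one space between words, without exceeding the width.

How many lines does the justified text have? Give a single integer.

Line 1: ['structure'] (min_width=9, slack=2)
Line 2: ['sky', 'was'] (min_width=7, slack=4)
Line 3: ['cheese'] (min_width=6, slack=5)
Line 4: ['curtain'] (min_width=7, slack=4)
Line 5: ['chair', 'word'] (min_width=10, slack=1)
Line 6: ['memory', 'and'] (min_width=10, slack=1)
Line 7: ['structure'] (min_width=9, slack=2)
Line 8: ['valley', 'we'] (min_width=9, slack=2)
Total lines: 8

Answer: 8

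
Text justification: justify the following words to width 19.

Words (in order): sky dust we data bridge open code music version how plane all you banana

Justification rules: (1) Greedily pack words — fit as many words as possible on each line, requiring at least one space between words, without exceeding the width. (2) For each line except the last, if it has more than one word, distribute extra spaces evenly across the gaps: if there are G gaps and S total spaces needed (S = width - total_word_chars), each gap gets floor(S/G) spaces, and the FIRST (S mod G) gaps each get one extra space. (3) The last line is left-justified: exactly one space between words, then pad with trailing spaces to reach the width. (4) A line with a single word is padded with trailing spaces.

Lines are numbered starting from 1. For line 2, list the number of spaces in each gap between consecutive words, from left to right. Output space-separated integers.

Answer: 3 2

Derivation:
Line 1: ['sky', 'dust', 'we', 'data'] (min_width=16, slack=3)
Line 2: ['bridge', 'open', 'code'] (min_width=16, slack=3)
Line 3: ['music', 'version', 'how'] (min_width=17, slack=2)
Line 4: ['plane', 'all', 'you'] (min_width=13, slack=6)
Line 5: ['banana'] (min_width=6, slack=13)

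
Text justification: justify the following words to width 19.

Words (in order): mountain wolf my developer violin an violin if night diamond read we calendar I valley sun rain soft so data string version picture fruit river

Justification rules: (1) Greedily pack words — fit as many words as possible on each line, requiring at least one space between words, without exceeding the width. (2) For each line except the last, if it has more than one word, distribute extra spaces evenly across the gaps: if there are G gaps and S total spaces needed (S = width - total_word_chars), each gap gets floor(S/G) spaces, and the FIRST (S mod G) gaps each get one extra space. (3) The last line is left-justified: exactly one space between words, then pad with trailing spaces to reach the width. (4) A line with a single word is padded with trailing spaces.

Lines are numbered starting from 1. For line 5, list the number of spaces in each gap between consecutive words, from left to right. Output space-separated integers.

Line 1: ['mountain', 'wolf', 'my'] (min_width=16, slack=3)
Line 2: ['developer', 'violin', 'an'] (min_width=19, slack=0)
Line 3: ['violin', 'if', 'night'] (min_width=15, slack=4)
Line 4: ['diamond', 'read', 'we'] (min_width=15, slack=4)
Line 5: ['calendar', 'I', 'valley'] (min_width=17, slack=2)
Line 6: ['sun', 'rain', 'soft', 'so'] (min_width=16, slack=3)
Line 7: ['data', 'string', 'version'] (min_width=19, slack=0)
Line 8: ['picture', 'fruit', 'river'] (min_width=19, slack=0)

Answer: 2 2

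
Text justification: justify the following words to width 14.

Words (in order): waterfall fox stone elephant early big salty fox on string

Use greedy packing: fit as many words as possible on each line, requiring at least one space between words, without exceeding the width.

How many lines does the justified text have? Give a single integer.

Answer: 5

Derivation:
Line 1: ['waterfall', 'fox'] (min_width=13, slack=1)
Line 2: ['stone', 'elephant'] (min_width=14, slack=0)
Line 3: ['early', 'big'] (min_width=9, slack=5)
Line 4: ['salty', 'fox', 'on'] (min_width=12, slack=2)
Line 5: ['string'] (min_width=6, slack=8)
Total lines: 5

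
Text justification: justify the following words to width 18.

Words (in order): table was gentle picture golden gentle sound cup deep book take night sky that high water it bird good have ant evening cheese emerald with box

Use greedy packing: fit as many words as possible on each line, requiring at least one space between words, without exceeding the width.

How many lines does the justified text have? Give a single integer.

Answer: 9

Derivation:
Line 1: ['table', 'was', 'gentle'] (min_width=16, slack=2)
Line 2: ['picture', 'golden'] (min_width=14, slack=4)
Line 3: ['gentle', 'sound', 'cup'] (min_width=16, slack=2)
Line 4: ['deep', 'book', 'take'] (min_width=14, slack=4)
Line 5: ['night', 'sky', 'that'] (min_width=14, slack=4)
Line 6: ['high', 'water', 'it', 'bird'] (min_width=18, slack=0)
Line 7: ['good', 'have', 'ant'] (min_width=13, slack=5)
Line 8: ['evening', 'cheese'] (min_width=14, slack=4)
Line 9: ['emerald', 'with', 'box'] (min_width=16, slack=2)
Total lines: 9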